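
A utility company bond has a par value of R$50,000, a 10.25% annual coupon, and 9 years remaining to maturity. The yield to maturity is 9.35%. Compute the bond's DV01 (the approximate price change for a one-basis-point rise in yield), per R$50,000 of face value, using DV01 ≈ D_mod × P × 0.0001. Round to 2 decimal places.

Periodic yield y = 0.0935.
  t   CF        PV=CF/(1+0.0935)^t    t·PV
  1     5,125.00     4,686.7856     4,686.7856
  2     5,125.00     4,286.0407     8,572.0815
  3     5,125.00     3,919.5617    11,758.6852
  4     5,125.00     3,584.4186    14,337.6743
  5     5,125.00     3,277.9319    16,389.6597
  6     5,125.00     2,997.6515    17,985.9092
  7     5,125.00     2,741.3366    19,189.3559
  8     5,125.00     2,506.9379    20,055.5030
  9    55,125.00    24,659.2303   221,933.0724
  Σ                 52,659.8948   334,908.7267
P = 52,659.8948; D_Mac = 6.35984 yrs; D_mod = 5.81604 yrs.
DV01 ≈ 5.81604 × 52,659.8948 × 0.0001 = 30.627227.

R$30.63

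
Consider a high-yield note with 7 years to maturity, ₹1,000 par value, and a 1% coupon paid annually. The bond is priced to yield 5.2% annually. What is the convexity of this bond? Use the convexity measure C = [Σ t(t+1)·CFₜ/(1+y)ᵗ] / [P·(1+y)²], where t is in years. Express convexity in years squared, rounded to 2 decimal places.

48.29

With y = 0.052:
  t   CF        PV=CF/(1+0.052)^t    t·PV        t(t+1)·PV
  1        10.00         9.5057         9.5057          19.0114
  2        10.00         9.0358        18.0717          54.2150
  3        10.00         8.5892        25.7676         103.0704
  4        10.00         8.1646        32.6586         163.2928
  5        10.00         7.7611        38.8053         232.8319
  6        10.00         7.3774        44.2646         309.8524
  7     1,010.00       708.2901     4,958.0310      39,664.2477
  Σ                    758.7240     5,127.1045      40,546.5217
P = 758.7240.
Convexity = Σ t(t+1)·PV / [P·(1+y)²] = 40,546.5217 / (758.7240 × 1.106704) = 48.28790.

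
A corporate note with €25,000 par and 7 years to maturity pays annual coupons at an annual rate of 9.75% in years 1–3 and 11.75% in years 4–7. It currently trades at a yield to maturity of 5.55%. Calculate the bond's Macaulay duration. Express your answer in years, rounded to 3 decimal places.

Periodic yield y = 0.0555. Discount each cash flow and weight by its year:
  t   CF        PV=CF/(1+0.0555)^t    t·PV
  1     2,437.50     2,309.3321     2,309.3321
  2     2,437.50     2,187.9034     4,375.8069
  3     2,437.50     2,072.8597     6,218.5791
  4     2,937.50     2,366.7093     9,466.8374
  5     2,937.50     2,242.2637    11,211.3185
  6     2,937.50     2,124.3616    12,746.1698
  7    27,937.50    19,141.6723   133,991.7061
  Σ                 32,445.1022   180,319.7499
Price P = Σ PV = 32,445.1022.
Macaulay duration = Σ(t·PV) / P = 180,319.7499 / 32,445.1022 = 5.55769 years.

5.558 years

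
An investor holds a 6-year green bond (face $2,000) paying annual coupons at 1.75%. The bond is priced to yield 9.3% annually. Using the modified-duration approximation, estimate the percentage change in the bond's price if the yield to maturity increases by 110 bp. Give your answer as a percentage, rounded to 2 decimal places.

Periodic yield y = 0.093. Modified duration first:
  t   CF        PV=CF/(1+0.093)^t    t·PV
  1        35.00        32.0220        32.0220
  2        35.00        29.2973        58.5946
  3        35.00        26.8045        80.4135
  4        35.00        24.5238        98.0951
  5        35.00        22.4371       112.1856
  6     2,035.00     1,193.5578     7,161.3466
  Σ                  1,328.6424     7,542.6574
P = 1,328.6424; D_Mac = 5.67697 yrs; D_mod = 5.67697/(1+0.093) = 5.19393 yrs.
ΔP/P ≈ -D_mod · Δy = -5.19393 × (+0.011) = -0.057133 = -5.7133%.

-5.71%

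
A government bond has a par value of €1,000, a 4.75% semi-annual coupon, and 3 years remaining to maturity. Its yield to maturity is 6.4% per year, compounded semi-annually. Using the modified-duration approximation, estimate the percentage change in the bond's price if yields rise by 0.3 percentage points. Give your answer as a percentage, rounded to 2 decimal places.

Periodic yield y = 0.032. Modified duration first:
  t   CF        PV=CF/(1+0.032)^t    t·PV
  1        23.75        23.0136        23.0136
  2        23.75        22.3000        44.5999
  3        23.75        21.6085        64.8255
  4        23.75        20.9385        83.7539
  5        23.75        20.2892       101.4460
  6     1,023.75       847.4532     5,084.7193
  Σ                    955.6029     5,402.3582
P = 955.6029; D_Mac = 5.65335 half-year periods = 2.82668 yrs; D_mod = 2.82668/(1+0.032) = 2.73903 yrs.
ΔP/P ≈ -D_mod · Δy = -2.73903 × (+0.003) = -0.008217 = -0.8217%.

-0.82%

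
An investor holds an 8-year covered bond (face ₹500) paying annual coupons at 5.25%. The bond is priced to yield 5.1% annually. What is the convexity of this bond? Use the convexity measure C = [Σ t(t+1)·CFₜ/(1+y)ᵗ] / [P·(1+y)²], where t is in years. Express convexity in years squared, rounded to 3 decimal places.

With y = 0.051:
  t   CF        PV=CF/(1+0.051)^t    t·PV        t(t+1)·PV
  1        26.25        24.9762        24.9762          49.9524
  2        26.25        23.7642        47.5285         142.5854
  3        26.25        22.6111        67.8332         271.3329
  4        26.25        21.5139        86.0555         430.2773
  5        26.25        20.4699       102.3495         614.0970
  6        26.25        19.4766       116.8596         818.0169
  7        26.25        18.5315       129.7204       1,037.7633
  8       526.25       353.4845     2,827.8760      25,450.8843
  Σ                    504.8279     3,403.1989      28,814.9096
P = 504.8279.
Convexity = Σ t(t+1)·PV / [P·(1+y)²] = 28,814.9096 / (504.8279 × 1.104601) = 51.67357.

51.674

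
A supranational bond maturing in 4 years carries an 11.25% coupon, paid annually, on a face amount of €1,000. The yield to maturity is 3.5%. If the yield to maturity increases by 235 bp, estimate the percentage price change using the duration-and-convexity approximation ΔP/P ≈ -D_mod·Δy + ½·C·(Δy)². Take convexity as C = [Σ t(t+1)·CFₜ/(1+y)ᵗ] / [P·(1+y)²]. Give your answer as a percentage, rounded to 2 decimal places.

With y = 0.035:
  t   CF        PV=CF/(1+0.035)^t    t·PV        t(t+1)·PV
  1       112.50       108.6957       108.6957         217.3913
  2       112.50       105.0200       210.0399         630.1197
  3       112.50       101.4686       304.4057       1,217.6227
  4     1,112.50       969.4795     3,877.9179      19,389.5896
  Σ                  1,284.6636     4,501.0591      21,454.7232
P = 1,284.6636; D_Mac = 3.50369 yrs; D_mod = 3.38520 yrs; C = 15.59024.
Duration effect: -3.38520 × (+0.0235) = -0.079552
Convexity effect: 0.5 × 15.59024 × (0.0235)² = +0.0043049
ΔP/P ≈ -0.079552 + 0.0043049 = -0.075247 = -7.5247%.

-7.52%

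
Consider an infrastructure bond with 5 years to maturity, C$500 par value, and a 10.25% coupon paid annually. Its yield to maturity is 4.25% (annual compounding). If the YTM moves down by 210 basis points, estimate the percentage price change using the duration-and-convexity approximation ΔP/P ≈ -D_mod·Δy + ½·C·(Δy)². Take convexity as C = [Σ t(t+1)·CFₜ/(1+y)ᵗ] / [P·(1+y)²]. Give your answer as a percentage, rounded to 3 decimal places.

+9.057%

With y = 0.0425:
  t   CF        PV=CF/(1+0.0425)^t    t·PV        t(t+1)·PV
  1        51.25        49.1607        49.1607          98.3213
  2        51.25        47.1565        94.3130         282.9391
  3        51.25        45.2341       135.7022         542.8089
  4        51.25        43.3900       173.5600         867.7999
  5       551.25       447.6806     2,238.4030      13,430.4183
  Σ                    632.6219     2,691.1390      15,222.2875
P = 632.6219; D_Mac = 4.25395 yrs; D_mod = 4.08052 yrs; C = 22.14030.
Duration effect: -4.08052 × (-0.021) = +0.085691
Convexity effect: 0.5 × 22.14030 × (-0.021)² = +0.0048819
ΔP/P ≈ +0.085691 + 0.0048819 = +0.090573 = +9.0573%.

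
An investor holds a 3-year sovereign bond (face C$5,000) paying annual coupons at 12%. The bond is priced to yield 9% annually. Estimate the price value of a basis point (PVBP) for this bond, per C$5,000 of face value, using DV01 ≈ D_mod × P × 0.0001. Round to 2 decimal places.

C$1.33

Periodic yield y = 0.09.
  t   CF        PV=CF/(1+0.09)^t    t·PV
  1       600.00       550.4587       550.4587
  2       600.00       505.0080     1,010.0160
  3     5,600.00     4,324.2275    12,972.6825
  Σ                  5,379.6942    14,533.1572
P = 5,379.6942; D_Mac = 2.70148 yrs; D_mod = 2.47843 yrs.
DV01 ≈ 2.47843 × 5,379.6942 × 0.0001 = 1.333317.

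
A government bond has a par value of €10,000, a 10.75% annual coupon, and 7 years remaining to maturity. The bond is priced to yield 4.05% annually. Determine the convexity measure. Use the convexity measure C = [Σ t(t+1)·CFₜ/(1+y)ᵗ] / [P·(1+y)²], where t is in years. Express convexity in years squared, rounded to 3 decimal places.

37.540

With y = 0.0405:
  t   CF        PV=CF/(1+0.0405)^t    t·PV        t(t+1)·PV
  1     1,075.00     1,033.1571     1,033.1571       2,066.3143
  2     1,075.00       992.9429     1,985.8859       5,957.6577
  3     1,075.00       954.2940     2,862.8821      11,451.5285
  4     1,075.00       917.1495     3,668.5979      18,342.9897
  5     1,075.00       881.4507     4,407.2536      26,443.5219
  6     1,075.00       847.1415     5,082.8490      35,579.9429
  7    11,075.00     8,387.8208    58,714.7455     469,717.9643
  Σ                 14,013.9566    77,755.3713     569,559.9193
P = 14,013.9566.
Convexity = Σ t(t+1)·PV / [P·(1+y)²] = 569,559.9193 / (14,013.9566 × 1.082640) = 37.54002.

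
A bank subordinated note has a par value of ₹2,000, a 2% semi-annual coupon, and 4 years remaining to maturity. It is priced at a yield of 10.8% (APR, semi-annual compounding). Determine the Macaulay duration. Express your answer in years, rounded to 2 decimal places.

Periodic yield y = 0.054. Discount each cash flow and weight by its period:
  t   CF        PV=CF/(1+0.054)^t    t·PV
  1        20.00        18.9753        18.9753
  2        20.00        18.0032        36.0063
  3        20.00        17.0808        51.2424
  4        20.00        16.2057        64.8228
  5        20.00        15.3754        76.8771
  6        20.00        14.5877        87.5261
  7        20.00        13.8403        96.8821
  8     2,020.00     1,326.2533    10,610.0265
  Σ                  1,440.3217    11,042.3587
Price P = Σ PV = 1,440.3217.
Macaulay duration = Σ(t·PV) / P = 11,042.3587 / 1,440.3217 = 7.66659 half-year periods.
In years: 7.66659 / 2 = 3.83330 years.

3.83 years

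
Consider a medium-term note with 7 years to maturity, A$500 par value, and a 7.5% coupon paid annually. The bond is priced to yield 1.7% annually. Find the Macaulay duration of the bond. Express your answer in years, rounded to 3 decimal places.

Periodic yield y = 0.017. Discount each cash flow and weight by its year:
  t   CF        PV=CF/(1+0.017)^t    t·PV
  1        37.50        36.8732        36.8732
  2        37.50        36.2568        72.5136
  3        37.50        35.6507       106.9522
  4        37.50        35.0548       140.2192
  5        37.50        34.4688       172.3441
  6        37.50        33.8927       203.3559
  7       537.50       477.6742     3,343.7195
  Σ                    689.8712     4,075.9777
Price P = Σ PV = 689.8712.
Macaulay duration = Σ(t·PV) / P = 4,075.9777 / 689.8712 = 5.90832 years.

5.908 years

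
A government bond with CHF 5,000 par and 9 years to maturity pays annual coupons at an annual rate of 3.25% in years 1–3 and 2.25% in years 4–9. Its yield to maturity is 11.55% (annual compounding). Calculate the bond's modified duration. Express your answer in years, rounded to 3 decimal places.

Periodic yield y = 0.1155. First find Macaulay duration:
  t   CF        PV=CF/(1+0.1155)^t    t·PV
  1       162.50       145.6746       145.6746
  2       162.50       130.5913       261.1826
  3       162.50       117.0697       351.2092
  4       112.50        72.6565       290.6258
  5       112.50        65.1335       325.6677
  6       112.50        58.3895       350.3373
  7       112.50        52.3438       366.4068
  8       112.50        46.9241       375.3928
  9     5,112.50     1,911.6446    17,204.8012
  Σ                  2,600.4277    19,671.2979
P = 2,600.4277; Macaulay duration = 19,671.2979 / 2,600.4277 = 7.56464 years.
Modified duration = D_Mac / (1 + y) = 7.56464 / 1.1155 = 6.78139 years.

6.781 years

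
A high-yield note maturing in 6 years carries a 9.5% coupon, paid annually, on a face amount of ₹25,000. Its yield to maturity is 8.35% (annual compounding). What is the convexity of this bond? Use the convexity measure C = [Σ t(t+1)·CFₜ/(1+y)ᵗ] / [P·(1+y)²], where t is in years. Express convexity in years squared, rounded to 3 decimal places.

With y = 0.0835:
  t   CF        PV=CF/(1+0.0835)^t    t·PV        t(t+1)·PV
  1     2,375.00     2,191.9705     2,191.9705       4,383.9409
  2     2,375.00     2,023.0461     4,046.0922      12,138.2767
  3     2,375.00     1,867.1399     5,601.4198      22,405.6792
  4     2,375.00     1,723.2487     6,892.9947      34,464.9733
  5     2,375.00     1,590.4464     7,952.2320      47,713.3918
  6    27,375.00    16,919.2315   101,515.3893     710,607.7249
  Σ                 26,315.0831   128,200.0984     831,713.9868
P = 26,315.0831.
Convexity = Σ t(t+1)·PV / [P·(1+y)²] = 831,713.9868 / (26,315.0831 × 1.173972) = 26.92225.

26.922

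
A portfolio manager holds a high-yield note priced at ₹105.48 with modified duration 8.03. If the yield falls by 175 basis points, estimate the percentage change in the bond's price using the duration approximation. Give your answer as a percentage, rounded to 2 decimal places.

+14.05%

Duration approximation: ΔP/P ≈ -D_mod · Δy = -8.03 × (-0.0175) = +0.140525.
As a percentage: +14.0525%.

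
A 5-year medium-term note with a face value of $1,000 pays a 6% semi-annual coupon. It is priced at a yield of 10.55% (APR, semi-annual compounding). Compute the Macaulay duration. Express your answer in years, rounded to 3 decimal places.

Periodic yield y = 0.05275. Discount each cash flow and weight by its period:
  t   CF        PV=CF/(1+0.05275)^t    t·PV
  1        30.00        28.4968        28.4968
  2        30.00        27.0689        54.1378
  3        30.00        25.7126        77.1377
  4        30.00        24.4242        97.6968
  5        30.00        23.2004       116.0019
  6        30.00        22.0379       132.2273
  7        30.00        20.9336       146.5354
  8        30.00        19.8847       159.0777
  9        30.00        18.8883       169.9951
  10    1,030.00       616.0057     6,160.0569
  Σ                    826.6531     7,141.3634
Price P = Σ PV = 826.6531.
Macaulay duration = Σ(t·PV) / P = 7,141.3634 / 826.6531 = 8.63889 half-year periods.
In years: 8.63889 / 2 = 4.31944 years.

4.319 years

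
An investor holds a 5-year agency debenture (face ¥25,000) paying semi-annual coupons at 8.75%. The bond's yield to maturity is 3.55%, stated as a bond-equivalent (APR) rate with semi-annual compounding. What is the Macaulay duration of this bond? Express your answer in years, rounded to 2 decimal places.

4.25 years

Periodic yield y = 0.01775. Discount each cash flow and weight by its period:
  t   CF        PV=CF/(1+0.01775)^t    t·PV
  1     1,093.75     1,074.6745     1,074.6745
  2     1,093.75     1,055.9317     2,111.8635
  3     1,093.75     1,037.5158     3,112.5475
  4     1,093.75     1,019.4211     4,077.6844
  5     1,093.75     1,001.6420     5,008.2098
  6     1,093.75       984.1729     5,905.0374
  7     1,093.75       967.0085     6,769.0595
  8     1,093.75       950.1434     7,601.1476
  9     1,093.75       933.5725     8,402.1528
  10   26,093.75    21,883.9335   218,839.3351
  Σ                 30,908.0161   262,901.7121
Price P = Σ PV = 30,908.0161.
Macaulay duration = Σ(t·PV) / P = 262,901.7121 / 30,908.0161 = 8.50594 half-year periods.
In years: 8.50594 / 2 = 4.25297 years.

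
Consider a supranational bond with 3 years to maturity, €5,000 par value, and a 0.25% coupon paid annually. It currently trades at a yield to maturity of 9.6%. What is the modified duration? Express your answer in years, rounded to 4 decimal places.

Periodic yield y = 0.096. First find Macaulay duration:
  t   CF        PV=CF/(1+0.096)^t    t·PV
  1        12.50        11.4051        11.4051
  2        12.50        10.4061        20.8122
  3     5,012.50     3,807.3493    11,422.0479
  Σ                  3,829.1605    11,454.2653
P = 3,829.1605; Macaulay duration = 11,454.2653 / 3,829.1605 = 2.99133 years.
Modified duration = D_Mac / (1 + y) = 2.99133 / 1.096 = 2.72931 years.

2.7293 years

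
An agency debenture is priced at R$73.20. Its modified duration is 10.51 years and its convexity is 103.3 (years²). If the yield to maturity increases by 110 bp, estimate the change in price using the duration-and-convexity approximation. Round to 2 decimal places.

Duration effect: -D_mod·Δy = -10.51 × (+0.011) = -0.115610
Convexity effect: ½·C·(Δy)² = 0.5 × 103.3 × (0.011)² = +0.00624965
ΔP/P ≈ -0.115610 + 0.00624965 = -0.10936035
ΔP ≈ 73.20 × (-0.10936035) = -8.00517762.

-R$8.01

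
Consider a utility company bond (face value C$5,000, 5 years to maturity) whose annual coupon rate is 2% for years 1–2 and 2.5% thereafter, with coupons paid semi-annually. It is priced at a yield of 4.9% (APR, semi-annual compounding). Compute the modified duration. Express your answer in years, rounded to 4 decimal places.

Periodic yield y = 0.0245. First find Macaulay duration:
  t   CF        PV=CF/(1+0.0245)^t    t·PV
  1        50.00        48.8043        48.8043
  2        50.00        47.6372        95.2744
  3        50.00        46.4980       139.4939
  4        50.00        45.3860       181.5441
  5        62.50        55.3758       276.8791
  6        62.50        54.0516       324.3094
  7        62.50        52.7590       369.3128
  8        62.50        51.4973       411.9783
  9        62.50        50.2658       452.3919
  10    5,062.50     3,974.1606    39,741.6056
  Σ                  4,426.4355    42,041.5938
P = 4,426.4355; Macaulay duration = 42,041.5938 / 4,426.4355 = 9.49784 half-year periods = 4.74892 years.
Modified duration = D_Mac / (1 + y) = 4.74892 / 1.0245 = 4.63536 years.

4.6354 years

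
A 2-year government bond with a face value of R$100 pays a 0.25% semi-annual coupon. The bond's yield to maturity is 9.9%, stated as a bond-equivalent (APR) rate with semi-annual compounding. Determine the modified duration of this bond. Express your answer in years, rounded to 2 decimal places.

Periodic yield y = 0.0495. First find Macaulay duration:
  t   CF        PV=CF/(1+0.0495)^t    t·PV
  1        0.125         0.1191         0.1191
  2        0.125         0.1135         0.2270
  3        0.125         0.1081         0.3244
  4      100.125        82.5302       330.1207
  Σ                     82.8709       330.7912
P = 82.8709; Macaulay duration = 330.7912 / 82.8709 = 3.99164 half-year periods = 1.99582 years.
Modified duration = D_Mac / (1 + y) = 1.99582 / 1.0495 = 1.90169 years.

1.90 years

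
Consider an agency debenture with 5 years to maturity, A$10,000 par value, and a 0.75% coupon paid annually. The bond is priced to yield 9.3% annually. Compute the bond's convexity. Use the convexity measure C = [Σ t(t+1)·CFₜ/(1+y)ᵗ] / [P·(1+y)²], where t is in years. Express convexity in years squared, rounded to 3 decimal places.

24.489

With y = 0.093:
  t   CF        PV=CF/(1+0.093)^t    t·PV        t(t+1)·PV
  1        75.00        68.6185        68.6185         137.2370
  2        75.00        62.7799       125.5599         376.6797
  3        75.00        57.4382       172.3146         689.2583
  4        75.00        52.5510       210.2038       1,051.0191
  5    10,075.00     6,458.6871    32,293.4355     193,760.6130
  Σ                  6,700.0747    32,870.1323     196,014.8071
P = 6,700.0747.
Convexity = Σ t(t+1)·PV / [P·(1+y)²] = 196,014.8071 / (6,700.0747 × 1.194649) = 24.48888.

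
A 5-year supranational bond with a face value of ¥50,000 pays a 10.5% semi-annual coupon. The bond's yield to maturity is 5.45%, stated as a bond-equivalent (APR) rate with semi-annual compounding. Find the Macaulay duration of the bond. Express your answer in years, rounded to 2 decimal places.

4.12 years

Periodic yield y = 0.02725. Discount each cash flow and weight by its period:
  t   CF        PV=CF/(1+0.02725)^t    t·PV
  1     2,625.00     2,555.3663     2,555.3663
  2     2,625.00     2,487.5797     4,975.1594
  3     2,625.00     2,421.5914     7,264.7741
  4     2,625.00     2,357.3535     9,429.4139
  5     2,625.00     2,294.8196    11,474.0982
  6     2,625.00     2,233.9446    13,403.6679
  7     2,625.00     2,174.6845    15,222.7915
  8     2,625.00     2,116.9963    16,935.9708
  9     2,625.00     2,060.8385    18,547.5465
  10   52,625.00    40,218.9390   402,189.3900
  Σ                 60,922.1135   501,998.1785
Price P = Σ PV = 60,922.1135.
Macaulay duration = Σ(t·PV) / P = 501,998.1785 / 60,922.1135 = 8.24000 half-year periods.
In years: 8.24000 / 2 = 4.12000 years.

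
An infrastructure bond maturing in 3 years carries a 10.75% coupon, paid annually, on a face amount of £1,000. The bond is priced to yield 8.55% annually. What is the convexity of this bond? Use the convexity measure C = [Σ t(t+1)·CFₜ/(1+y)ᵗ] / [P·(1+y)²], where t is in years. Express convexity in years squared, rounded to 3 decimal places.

With y = 0.0855:
  t   CF        PV=CF/(1+0.0855)^t    t·PV        t(t+1)·PV
  1       107.50        99.0327        99.0327         198.0654
  2       107.50        91.2323       182.4647         547.3940
  3     1,107.50       865.8731     2,597.6193      10,390.4773
  Σ                  1,056.1382     2,879.1167      11,135.9367
P = 1,056.1382.
Convexity = Σ t(t+1)·PV / [P·(1+y)²] = 11,135.9367 / (1,056.1382 × 1.178310) = 8.94842.

8.948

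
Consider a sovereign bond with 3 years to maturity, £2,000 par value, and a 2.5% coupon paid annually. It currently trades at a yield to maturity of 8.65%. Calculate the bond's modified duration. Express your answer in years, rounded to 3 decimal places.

Periodic yield y = 0.0865. First find Macaulay duration:
  t   CF        PV=CF/(1+0.0865)^t    t·PV
  1        50.00        46.0193        46.0193
  2        50.00        42.3556        84.7111
  3     2,050.00     1,598.3234     4,794.9703
  Σ                  1,686.6983     4,925.7008
P = 1,686.6983; Macaulay duration = 4,925.7008 / 1,686.6983 = 2.92032 years.
Modified duration = D_Mac / (1 + y) = 2.92032 / 1.0865 = 2.68782 years.

2.688 years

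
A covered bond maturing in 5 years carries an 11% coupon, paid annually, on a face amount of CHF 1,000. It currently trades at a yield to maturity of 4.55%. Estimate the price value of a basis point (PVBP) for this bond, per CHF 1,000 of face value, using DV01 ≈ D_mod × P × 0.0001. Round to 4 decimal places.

CHF 0.5171

Periodic yield y = 0.0455.
  t   CF        PV=CF/(1+0.0455)^t    t·PV
  1       110.00       105.2128       105.2128
  2       110.00       100.6340       201.2679
  3       110.00        96.2544       288.7632
  4       110.00        92.0654       368.2617
  5     1,110.00       888.5928     4,442.9640
  Σ                  1,282.7594     5,406.4697
P = 1,282.7594; D_Mac = 4.21472 yrs; D_mod = 4.03129 yrs.
DV01 ≈ 4.03129 × 1,282.7594 × 0.0001 = 0.517118.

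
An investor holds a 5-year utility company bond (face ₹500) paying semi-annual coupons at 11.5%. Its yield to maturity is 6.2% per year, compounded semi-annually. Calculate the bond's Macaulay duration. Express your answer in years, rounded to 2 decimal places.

4.05 years

Periodic yield y = 0.031. Discount each cash flow and weight by its period:
  t   CF        PV=CF/(1+0.031)^t    t·PV
  1        28.75        27.8855        27.8855
  2        28.75        27.0471        54.0942
  3        28.75        26.2338        78.7015
  4        28.75        25.4450       101.7802
  5        28.75        24.6800       123.3998
  6        28.75        23.9379       143.6273
  7        28.75        23.2181       162.5269
  8        28.75        22.5200       180.1601
  9        28.75        21.8429       196.5859
  10      528.75       389.6402     3,896.4017
  Σ                    612.4506     4,965.1632
Price P = Σ PV = 612.4506.
Macaulay duration = Σ(t·PV) / P = 4,965.1632 / 612.4506 = 8.10704 half-year periods.
In years: 8.10704 / 2 = 4.05352 years.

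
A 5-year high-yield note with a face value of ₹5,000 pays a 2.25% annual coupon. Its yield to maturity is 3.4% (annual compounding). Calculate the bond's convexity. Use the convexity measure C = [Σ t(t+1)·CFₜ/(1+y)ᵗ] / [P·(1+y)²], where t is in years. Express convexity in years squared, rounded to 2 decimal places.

With y = 0.034:
  t   CF        PV=CF/(1+0.034)^t    t·PV        t(t+1)·PV
  1       112.50       108.8008       108.8008         217.6015
  2       112.50       105.2232       210.4464         631.3391
  3       112.50       101.7632       305.2897       1,221.1588
  4       112.50        98.4171       393.6682       1,968.3411
  5     5,112.50     4,325.4433    21,627.2167     129,763.3001
  Σ                  4,739.6476    22,645.4218     133,801.7407
P = 4,739.6476.
Convexity = Σ t(t+1)·PV / [P·(1+y)²] = 133,801.7407 / (4,739.6476 × 1.069156) = 26.40430.

26.40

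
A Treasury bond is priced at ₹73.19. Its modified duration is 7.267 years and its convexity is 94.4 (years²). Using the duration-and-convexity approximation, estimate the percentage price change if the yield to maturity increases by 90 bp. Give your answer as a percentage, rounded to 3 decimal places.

Duration effect: -D_mod·Δy = -7.267 × (+0.009) = -0.065403
Convexity effect: ½·C·(Δy)² = 0.5 × 94.4 × (0.009)² = +0.0038232
ΔP/P ≈ -0.065403 + 0.0038232 = -0.0615798
= -6.15798%.

-6.158%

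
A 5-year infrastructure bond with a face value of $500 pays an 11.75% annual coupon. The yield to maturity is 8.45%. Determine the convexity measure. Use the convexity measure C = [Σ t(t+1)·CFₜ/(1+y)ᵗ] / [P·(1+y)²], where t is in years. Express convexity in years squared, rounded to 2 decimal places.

19.53

With y = 0.0845:
  t   CF        PV=CF/(1+0.0845)^t    t·PV        t(t+1)·PV
  1        58.75        54.1724        54.1724         108.3449
  2        58.75        49.9515        99.9031         299.7092
  3        58.75        46.0595       138.1785         552.7140
  4        58.75        42.4707       169.8829         849.4144
  5       558.75       372.4515     1,862.2576      11,173.5457
  Σ                    565.1057     2,324.3945      12,983.7281
P = 565.1057.
Convexity = Σ t(t+1)·PV / [P·(1+y)²] = 12,983.7281 / (565.1057 × 1.176140) = 19.53487.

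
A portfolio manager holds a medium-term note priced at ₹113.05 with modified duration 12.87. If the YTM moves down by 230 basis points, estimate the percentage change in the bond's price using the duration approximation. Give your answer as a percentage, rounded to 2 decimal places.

Duration approximation: ΔP/P ≈ -D_mod · Δy = -12.87 × (-0.023) = +0.296010.
As a percentage: +29.6010%.

+29.60%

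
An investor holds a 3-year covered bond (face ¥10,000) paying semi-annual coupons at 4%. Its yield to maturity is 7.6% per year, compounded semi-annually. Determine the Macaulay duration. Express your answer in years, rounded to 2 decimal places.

Periodic yield y = 0.038. Discount each cash flow and weight by its period:
  t   CF        PV=CF/(1+0.038)^t    t·PV
  1       200.00       192.6782       192.6782
  2       200.00       185.6245       371.2490
  3       200.00       178.8290       536.4870
  4       200.00       172.2823       689.1291
  5       200.00       165.9752       829.8761
  6    10,200.00     8,154.8514    48,929.1083
  Σ                  9,050.2406    51,548.5276
Price P = Σ PV = 9,050.2406.
Macaulay duration = Σ(t·PV) / P = 51,548.5276 / 9,050.2406 = 5.69582 half-year periods.
In years: 5.69582 / 2 = 2.84791 years.

2.85 years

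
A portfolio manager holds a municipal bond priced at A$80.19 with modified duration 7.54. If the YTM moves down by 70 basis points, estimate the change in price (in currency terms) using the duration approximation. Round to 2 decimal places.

+A$4.23

Duration approximation: ΔP/P ≈ -D_mod · Δy = -7.54 × (-0.007) = +0.052780.
ΔP ≈ 80.19 × (+0.052780) = +4.2324282.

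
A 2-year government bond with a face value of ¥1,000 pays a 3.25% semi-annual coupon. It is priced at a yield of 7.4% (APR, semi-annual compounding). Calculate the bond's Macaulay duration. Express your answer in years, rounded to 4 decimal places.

Periodic yield y = 0.037. Discount each cash flow and weight by its period:
  t   CF        PV=CF/(1+0.037)^t    t·PV
  1        16.25        15.6702        15.6702
  2        16.25        15.1111        30.2222
  3        16.25        14.5719        43.7158
  4     1,016.25       878.7909     3,515.1635
  Σ                    924.1441     3,604.7716
Price P = Σ PV = 924.1441.
Macaulay duration = Σ(t·PV) / P = 3,604.7716 / 924.1441 = 3.90066 half-year periods.
In years: 3.90066 / 2 = 1.95033 years.

1.9503 years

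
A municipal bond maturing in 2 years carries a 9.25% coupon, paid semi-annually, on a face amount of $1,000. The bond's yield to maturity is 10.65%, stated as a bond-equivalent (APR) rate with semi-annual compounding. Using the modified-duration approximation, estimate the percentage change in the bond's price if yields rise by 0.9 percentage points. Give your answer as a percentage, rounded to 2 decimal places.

-1.60%

Periodic yield y = 0.05325. Modified duration first:
  t   CF        PV=CF/(1+0.05325)^t    t·PV
  1        46.25        43.9117        43.9117
  2        46.25        41.6916        83.3832
  3        46.25        39.5838       118.7514
  4     1,046.25       850.1775     3,400.7099
  Σ                    975.3646     3,646.7562
P = 975.3646; D_Mac = 3.73886 half-year periods = 1.86943 yrs; D_mod = 1.86943/(1+0.05325) = 1.77492 yrs.
ΔP/P ≈ -D_mod · Δy = -1.77492 × (+0.009) = -0.015974 = -1.5974%.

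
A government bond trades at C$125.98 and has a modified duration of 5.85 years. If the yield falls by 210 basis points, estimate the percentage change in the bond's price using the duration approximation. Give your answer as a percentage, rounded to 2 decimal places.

Duration approximation: ΔP/P ≈ -D_mod · Δy = -5.85 × (-0.021) = +0.122850.
As a percentage: +12.2850%.

+12.29%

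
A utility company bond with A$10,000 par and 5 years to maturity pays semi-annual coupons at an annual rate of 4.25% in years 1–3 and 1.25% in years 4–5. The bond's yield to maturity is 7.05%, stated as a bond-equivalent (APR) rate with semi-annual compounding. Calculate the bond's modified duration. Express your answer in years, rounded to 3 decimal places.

Periodic yield y = 0.03525. First find Macaulay duration:
  t   CF        PV=CF/(1+0.03525)^t    t·PV
  1       212.50       205.2644       205.2644
  2       212.50       198.2752       396.5505
  3       212.50       191.5240       574.5720
  4       212.50       185.0027       740.0106
  5       212.50       178.7034       893.5168
  6       212.50       172.6186     1,035.7114
  7        62.50        49.0415       343.2902
  8        62.50        47.3716       378.9728
  9        62.50        45.7586       411.8275
  10   10,062.50     7,116.2878    71,162.8777
  Σ                  8,389.8477    76,142.5940
P = 8,389.8477; Macaulay duration = 76,142.5940 / 8,389.8477 = 9.07556 half-year periods = 4.53778 years.
Modified duration = D_Mac / (1 + y) = 4.53778 / 1.03525 = 4.38327 years.

4.383 years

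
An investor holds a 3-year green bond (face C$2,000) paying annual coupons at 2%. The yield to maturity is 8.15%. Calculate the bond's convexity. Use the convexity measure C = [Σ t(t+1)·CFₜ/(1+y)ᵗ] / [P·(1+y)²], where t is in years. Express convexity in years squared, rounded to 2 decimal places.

With y = 0.0815:
  t   CF        PV=CF/(1+0.0815)^t    t·PV        t(t+1)·PV
  1        40.00        36.9857        36.9857          73.9713
  2        40.00        34.1985        68.3970         205.1909
  3     2,040.00     1,612.6889     4,838.0667      19,352.2668
  Σ                  1,683.8731     4,943.4493      19,631.4291
P = 1,683.8731.
Convexity = Σ t(t+1)·PV / [P·(1+y)²] = 19,631.4291 / (1,683.8731 × 1.169642) = 9.96758.

9.97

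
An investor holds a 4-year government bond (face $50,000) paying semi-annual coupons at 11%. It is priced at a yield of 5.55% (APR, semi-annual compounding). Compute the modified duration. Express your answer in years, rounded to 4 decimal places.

3.3129 years

Periodic yield y = 0.02775. First find Macaulay duration:
  t   CF        PV=CF/(1+0.02775)^t    t·PV
  1     2,750.00     2,675.7480     2,675.7480
  2     2,750.00     2,603.5008     5,207.0017
  3     2,750.00     2,533.2044     7,599.6133
  4     2,750.00     2,464.8061     9,859.2242
  5     2,750.00     2,398.2545    11,991.2725
  6     2,750.00     2,333.4999    14,000.9992
  7     2,750.00     2,270.4937    15,893.4557
  8    52,750.00    42,376.2557   339,010.0455
  Σ                 59,655.7630   406,237.3600
P = 59,655.7630; Macaulay duration = 406,237.3600 / 59,655.7630 = 6.80969 half-year periods = 3.40485 years.
Modified duration = D_Mac / (1 + y) = 3.40485 / 1.02775 = 3.31291 years.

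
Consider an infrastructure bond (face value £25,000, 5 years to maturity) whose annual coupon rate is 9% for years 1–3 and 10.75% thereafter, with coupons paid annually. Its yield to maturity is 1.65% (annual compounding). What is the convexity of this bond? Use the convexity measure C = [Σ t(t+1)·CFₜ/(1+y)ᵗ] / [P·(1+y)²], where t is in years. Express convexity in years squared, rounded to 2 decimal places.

24.05

With y = 0.0165:
  t   CF        PV=CF/(1+0.0165)^t    t·PV        t(t+1)·PV
  1     2,250.00     2,213.4776     2,213.4776       4,426.9552
  2     2,250.00     2,177.5481     4,355.0962      13,065.2885
  3     2,250.00     2,142.2017     6,426.6052      25,706.4210
  4     2,687.50     2,517.2071    10,068.8282      50,344.1412
  5    27,687.50    25,512.1364   127,560.6822     765,364.0929
  Σ                 34,562.5709   150,624.6894     858,906.8987
P = 34,562.5709.
Convexity = Σ t(t+1)·PV / [P·(1+y)²] = 858,906.8987 / (34,562.5709 × 1.033272) = 24.05057.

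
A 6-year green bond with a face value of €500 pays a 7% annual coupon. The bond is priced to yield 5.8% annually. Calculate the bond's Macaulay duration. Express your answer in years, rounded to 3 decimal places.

5.129 years

Periodic yield y = 0.058. Discount each cash flow and weight by its year:
  t   CF        PV=CF/(1+0.058)^t    t·PV
  1        35.00        33.0813        33.0813
  2        35.00        31.2678        62.5355
  3        35.00        29.5536        88.6609
  4        35.00        27.9335       111.7340
  5        35.00        26.4022       132.0109
  6       535.00       381.4519     2,288.7114
  Σ                    529.6903     2,716.7340
Price P = Σ PV = 529.6903.
Macaulay duration = Σ(t·PV) / P = 2,716.7340 / 529.6903 = 5.12891 years.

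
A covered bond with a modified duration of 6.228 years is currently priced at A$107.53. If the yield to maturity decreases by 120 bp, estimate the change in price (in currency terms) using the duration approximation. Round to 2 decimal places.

Duration approximation: ΔP/P ≈ -D_mod · Δy = -6.228 × (-0.012) = +0.074736.
ΔP ≈ 107.53 × (+0.074736) = +8.03636208.

+A$8.04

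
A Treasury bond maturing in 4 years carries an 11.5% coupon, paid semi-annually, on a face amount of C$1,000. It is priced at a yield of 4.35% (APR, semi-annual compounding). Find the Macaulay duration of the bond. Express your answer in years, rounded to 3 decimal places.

Periodic yield y = 0.02175. Discount each cash flow and weight by its period:
  t   CF        PV=CF/(1+0.02175)^t    t·PV
  1        57.50        56.2760        56.2760
  2        57.50        55.0780       110.1561
  3        57.50        53.9056       161.7168
  4        57.50        52.7581       211.0325
  5        57.50        51.6351       258.1753
  6        57.50        50.5359       303.2154
  7        57.50        49.4601       346.2210
  8     1,057.50       890.2730     7,122.1840
  Σ                  1,259.9219     8,568.9770
Price P = Σ PV = 1,259.9219.
Macaulay duration = Σ(t·PV) / P = 8,568.9770 / 1,259.9219 = 6.80120 half-year periods.
In years: 6.80120 / 2 = 3.40060 years.

3.401 years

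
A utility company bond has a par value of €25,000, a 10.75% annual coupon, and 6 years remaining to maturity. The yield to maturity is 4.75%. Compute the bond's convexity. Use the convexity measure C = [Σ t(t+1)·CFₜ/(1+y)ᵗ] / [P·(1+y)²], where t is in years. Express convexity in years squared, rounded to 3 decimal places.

With y = 0.0475:
  t   CF        PV=CF/(1+0.0475)^t    t·PV        t(t+1)·PV
  1     2,687.50     2,565.6325     2,565.6325       5,131.2649
  2     2,687.50     2,449.2911     4,898.5823      14,695.7468
  3     2,687.50     2,338.2254     7,014.6763      28,058.7051
  4     2,687.50     2,232.1961     8,928.7844      44,643.9221
  5     2,687.50     2,130.9748    10,654.8740      63,929.2441
  6    27,687.50    20,958.4690   125,750.8138     880,255.6963
  Σ                 32,674.7889   159,813.3632   1,036,714.5793
P = 32,674.7889.
Convexity = Σ t(t+1)·PV / [P·(1+y)²] = 1,036,714.5793 / (32,674.7889 × 1.097256) = 28.91601.

28.916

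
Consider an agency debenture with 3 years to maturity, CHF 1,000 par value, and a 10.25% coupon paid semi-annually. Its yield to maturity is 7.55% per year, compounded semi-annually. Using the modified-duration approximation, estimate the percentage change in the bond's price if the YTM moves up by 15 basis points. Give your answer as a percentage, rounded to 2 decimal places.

Periodic yield y = 0.03775. Modified duration first:
  t   CF        PV=CF/(1+0.03775)^t    t·PV
  1        51.25        49.3857        49.3857
  2        51.25        47.5892        95.1784
  3        51.25        45.8581       137.5742
  4        51.25        44.1899       176.7596
  5        51.25        42.5824       212.9120
  6     1,051.25       841.6849     5,050.1096
  Σ                  1,071.2902     5,721.9195
P = 1,071.2902; D_Mac = 5.34115 half-year periods = 2.67057 yrs; D_mod = 2.67057/(1+0.03775) = 2.57343 yrs.
ΔP/P ≈ -D_mod · Δy = -2.57343 × (+0.0015) = -0.003860 = -0.3860%.

-0.39%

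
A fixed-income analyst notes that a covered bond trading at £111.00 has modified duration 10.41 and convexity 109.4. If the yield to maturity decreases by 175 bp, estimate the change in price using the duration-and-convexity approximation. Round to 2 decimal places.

+£22.08

Duration effect: -D_mod·Δy = -10.41 × (-0.0175) = +0.182175
Convexity effect: ½·C·(Δy)² = 0.5 × 109.4 × (-0.0175)² = +0.016751875
ΔP/P ≈ +0.182175 + 0.016751875 = +0.198926875
ΔP ≈ 111.00 × (+0.198926875) = +22.080883125.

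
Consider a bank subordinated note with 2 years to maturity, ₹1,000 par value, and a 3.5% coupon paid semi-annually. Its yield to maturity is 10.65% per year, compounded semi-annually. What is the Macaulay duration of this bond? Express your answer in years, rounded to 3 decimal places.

Periodic yield y = 0.05325. Discount each cash flow and weight by its period:
  t   CF        PV=CF/(1+0.05325)^t    t·PV
  1        17.50        16.6152        16.6152
  2        17.50        15.7752        31.5504
  3        17.50        14.9776        44.9329
  4     1,017.50       826.8154     3,307.2615
  Σ                    874.1835     3,400.3601
Price P = Σ PV = 874.1835.
Macaulay duration = Σ(t·PV) / P = 3,400.3601 / 874.1835 = 3.88976 half-year periods.
In years: 3.88976 / 2 = 1.94488 years.

1.945 years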